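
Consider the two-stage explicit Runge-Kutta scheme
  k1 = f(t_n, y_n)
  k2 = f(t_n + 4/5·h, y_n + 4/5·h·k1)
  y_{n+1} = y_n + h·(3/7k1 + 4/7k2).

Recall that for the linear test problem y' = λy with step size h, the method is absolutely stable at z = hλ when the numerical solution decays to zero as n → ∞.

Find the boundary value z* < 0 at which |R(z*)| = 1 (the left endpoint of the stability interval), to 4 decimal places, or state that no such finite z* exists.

With y'=λy (z=hλ):
  k1=λy_n ⇒ h·k1=z·y_n;  k2=λ(1+4/5z)y_n ⇒ h·k2=z(1+4/5z)y_n
  y_{n+1}/y_n = 1 + 3/7z + 4/7z(1+4/5z) = 1 + z + 16/35z²
  ⇒ R(z) = 1 + z + 16/35z².

Solve |R(x)|<1 on ℝ⁻.
x=-0.36: |R|=0.6992
R=1: x+16/35x²=0 ⇒ x=−35/16=-2.1875; min R=1−1/(4·16/35)=0.4531>−1
Confirm numerically:
  x=-2.110: |R|=0.92525 <1
  x=-1.527: |R|=0.53893 <1
  x=-1.114: |R|=0.45331 <1
  x=-2.565: |R|=1.44265 >1
  x=-2.217: |R|=1.02990 >1
So |R|<1 on (-2.1875, 0).

left endpoint -2.1875.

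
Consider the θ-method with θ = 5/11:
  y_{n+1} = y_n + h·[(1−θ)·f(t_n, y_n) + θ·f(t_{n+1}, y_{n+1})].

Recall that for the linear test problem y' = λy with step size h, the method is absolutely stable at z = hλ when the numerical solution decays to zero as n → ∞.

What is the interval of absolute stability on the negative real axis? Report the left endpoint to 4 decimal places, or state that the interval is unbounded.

On y'=λy, z=hλ:
  y_{n+1} = y_n + z·[6/11·y_n + 5/11·y_{n+1}] ⇒ (1 − 5/11z)y_{n+1} = (1 + 6/11z)y_n
  so R(z) = (1 + 6/11z)/(1 − 5/11z).

Find x<0 with |R(x)|<1.
x=-1.25: |R|=0.2029
R=−1: 1+6/11x = −1+5/11x ⇒ -1/11x=2 ⇒ x=2/(-1/11)=-22.0000
Confirm numerically:
  x=-20.136: |R|=0.98331 <1
  x=-16.275: |R|=0.93802 <1
  x=-13.395: |R|=0.88964 <1
  x=-13.055: |R|=0.88273 <1
  x=-22.523: |R|=1.00423 >1
  x=-22.119: |R|=1.00098 >1
Interval (-22.0000, 0).

z∈(-22.0000,0).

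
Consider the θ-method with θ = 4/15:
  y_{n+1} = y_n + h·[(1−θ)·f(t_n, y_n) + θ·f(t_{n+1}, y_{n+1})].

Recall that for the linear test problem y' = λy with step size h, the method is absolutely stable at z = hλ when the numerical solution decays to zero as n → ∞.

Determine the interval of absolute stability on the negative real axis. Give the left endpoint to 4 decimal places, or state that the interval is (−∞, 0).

With y'=λy (z=hλ):
  y_{n+1} = y_n + z·[11/15·y_n + 4/15·y_{n+1}] ⇒ (1 − 4/15z)y_{n+1} = (1 + 11/15z)y_n
  ⇒ R(z) = (1 + 11/15z)/(1 − 4/15z).

Find x<0 with |R(x)|<1.
x=-0.35: |R|=0.6799
R=−1: 1+11/15x = −1+4/15x ⇒ -7/15x=2 ⇒ x=2/(-7/15)=-4.2857
Confirm numerically:
  x=-3.685: |R|=0.85861 <1
  x=-3.304: |R|=0.75645 <1
  x=-3.123: |R|=0.70395 <1
  x=-2.059: |R|=0.32919 <1
  x=-4.616: |R|=1.06909 >1
  x=-4.537: |R|=1.05307 >1
  x=-4.432: |R|=1.03129 >1
So |R|<1 on (-4.2857, 0).

(-4.2857, 0).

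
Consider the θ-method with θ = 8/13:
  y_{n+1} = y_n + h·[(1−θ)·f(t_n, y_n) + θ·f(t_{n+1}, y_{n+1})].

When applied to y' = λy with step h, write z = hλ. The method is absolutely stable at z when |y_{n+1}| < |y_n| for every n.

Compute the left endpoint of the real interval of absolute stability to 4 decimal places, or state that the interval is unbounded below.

interval (−∞, 0).

On y'=λy, z=hλ:
  y_{n+1} = y_n + z·[5/13·y_n + 8/13·y_{n+1}] ⇒ (1 − 8/13z)y_{n+1} = (1 + 5/13z)y_n
  ⇒ R(z) = (1 + 5/13z)/(1 − 8/13z).

Find x<0 with |R(x)|<1.
x=-0.84: |R|=0.4462
x=-2: |R|=0.1034
x=-10: |R|=0.3978
x=-100: |R|=0.5990
θ=8/13≥1/2 ⇒ |1+5/13x|<|1−8/13x| ∀x<0 ⇒ unbounded interval.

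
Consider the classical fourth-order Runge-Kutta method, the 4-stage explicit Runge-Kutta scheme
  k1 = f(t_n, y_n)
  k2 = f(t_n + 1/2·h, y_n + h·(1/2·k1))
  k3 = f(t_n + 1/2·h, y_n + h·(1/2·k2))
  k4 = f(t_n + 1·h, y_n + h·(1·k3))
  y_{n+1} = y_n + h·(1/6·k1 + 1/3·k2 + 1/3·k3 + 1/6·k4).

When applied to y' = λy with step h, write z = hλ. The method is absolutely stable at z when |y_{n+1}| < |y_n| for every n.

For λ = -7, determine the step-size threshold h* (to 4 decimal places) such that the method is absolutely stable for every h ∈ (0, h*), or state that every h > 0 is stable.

With y'=λy (z=hλ):
  order 4, 4-stage ⇒ R(z)=1+z+z^2/2+z^3/6+z^4/24
  (e.g. R(-0.41)=0.66374, |R|=0.66374)

Find x<0 with |R(x)|<1.
x=-0.41: |R|=0.6637
|R(-2.81)|=1.0379 |R(-1.95)|=0.3179 |R(-0.51)|=0.6008
Bisect:
  x_lo=-3.6498 |R|=3.3011  x_hi=-0.1859 |R|=0.8304
  mid=-1.91782 |R|=0.30923 →hi
  mid=-2.78379 |R|=0.99774 →hi
  mid=-3.21677 |R|=1.87078 →lo
  mid=-3.00028 |R|=1.37556 →lo
  mid=-2.89204 |R|=1.17323 →lo
  mid=-2.83791 |R|=1.08228 →lo
  mid=-2.81085 |R|=1.03922 →lo
  mid=-2.79732 |R|=1.01829 →lo
  ...
  [-2.78548,-2.78527] ⇒ x*=-2.7853
So |R|<1 on (-2.7853, 0).

(-2.7853,0); λ=-7 ⇒ h* = 0.3979.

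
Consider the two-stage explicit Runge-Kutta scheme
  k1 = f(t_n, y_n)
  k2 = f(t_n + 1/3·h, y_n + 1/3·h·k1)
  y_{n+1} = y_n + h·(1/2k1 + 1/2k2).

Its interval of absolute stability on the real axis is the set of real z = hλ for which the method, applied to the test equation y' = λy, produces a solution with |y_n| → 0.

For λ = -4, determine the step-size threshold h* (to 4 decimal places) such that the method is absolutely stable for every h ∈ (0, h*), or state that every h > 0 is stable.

(-6.0000,0); λ=-4 ⇒ h* = (6)/4 = 1.5000.

On y'=λy, z=hλ:
  k1=λy_n ⇒ h·k1=z·y_n;  k2=λ(1+1/3z)y_n ⇒ h·k2=z(1+1/3z)y_n
  y_{n+1}/y_n = 1 + 1/2z + 1/2z(1+1/3z) = 1 + z + 1/6z²
  Hence R(z) = 1 + z + 1/6z².

Solve |R(x)|<1 on ℝ⁻.
x=-1.06: |R|=0.1273
R=1: x+1/6x²=0 ⇒ x=−6=-6.0000; min R=1−1/(4·1/6)=-0.5000>−1
Confirm numerically:
  x=-5.603: |R|=0.62927 <1
  x=-3.557: |R|=0.44829 <1
  x=-3.148: |R|=0.49635 <1
  x=-6.445: |R|=1.47800 >1
  x=-6.308: |R|=1.32381 >1
So |R|<1 on (-6.0000, 0).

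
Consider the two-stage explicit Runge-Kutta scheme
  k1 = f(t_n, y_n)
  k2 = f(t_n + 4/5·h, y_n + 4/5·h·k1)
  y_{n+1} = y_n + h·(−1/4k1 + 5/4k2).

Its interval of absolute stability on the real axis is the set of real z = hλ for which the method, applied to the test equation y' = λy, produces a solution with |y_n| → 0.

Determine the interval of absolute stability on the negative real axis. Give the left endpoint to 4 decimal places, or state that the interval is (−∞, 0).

(-1.0000, 0).

Test eqn y'=λy, z=hλ:
  k1=λy_n ⇒ h·k1=z·y_n;  k2=λ(1+4/5z)y_n ⇒ h·k2=z(1+4/5z)y_n
  y_{n+1}/y_n = 1 − 1/4z + 5/4z(1+4/5z) = 1 + z + z²
  so R(z) = 1 + z + z².

Solve |R(x)|<1 on ℝ⁻.
x=-0.68: |R|=0.7824
R=1: x+1x²=0 ⇒ x=−1=-1.0000; min R=1−1/(4·1)=0.7500>−1
Confirm numerically:
  x=-0.875: |R|=0.89062 <1
  x=-0.513: |R|=0.75017 <1
  x=-0.423: |R|=0.75593 <1
  x=-1.593: |R|=1.94465 >1
  x=-1.524: |R|=1.79858 >1
  x=-1.065: |R|=1.06922 >1
Stable set (-1.0000, 0).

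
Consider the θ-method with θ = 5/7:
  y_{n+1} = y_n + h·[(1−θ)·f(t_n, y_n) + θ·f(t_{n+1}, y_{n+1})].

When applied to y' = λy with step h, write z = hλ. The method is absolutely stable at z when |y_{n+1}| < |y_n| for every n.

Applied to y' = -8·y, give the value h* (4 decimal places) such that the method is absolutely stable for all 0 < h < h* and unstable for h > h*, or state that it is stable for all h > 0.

unbounded; (−∞, 0). Any h>0 works for λ=-8.

Set f=λy, z=hλ:
  y_{n+1} = y_n + z·[2/7·y_n + 5/7·y_{n+1}] ⇒ (1 − 5/7z)y_{n+1} = (1 + 2/7z)y_n
  R(z) = (1 + 2/7z)/(1 − 5/7z).

Need |R(x)|<1, x<0.
x=-0.39: |R|=0.6950
x=-2: |R|=0.1765
x=-10: |R|=0.2281
x=-100: |R|=0.3807
θ=5/7≥1/2 ⇒ |1+2/7x|<|1−5/7x| ∀x<0 ⇒ stable on all of ℝ⁻.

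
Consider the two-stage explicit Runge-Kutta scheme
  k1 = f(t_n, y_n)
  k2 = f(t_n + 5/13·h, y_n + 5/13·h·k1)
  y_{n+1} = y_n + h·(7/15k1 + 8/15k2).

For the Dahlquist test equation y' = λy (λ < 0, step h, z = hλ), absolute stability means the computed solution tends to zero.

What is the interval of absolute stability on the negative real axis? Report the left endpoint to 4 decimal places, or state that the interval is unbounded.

Test eqn y'=λy, z=hλ:
  k1=λy_n ⇒ h·k1=z·y_n;  k2=λ(1+5/13z)y_n ⇒ h·k2=z(1+5/13z)y_n
  y_{n+1}/y_n = 1 + 7/15z + 8/15z(1+5/13z) = 1 + z + 8/39z²
  ⇒ R(z) = 1 + z + 8/39z².

Boundary: |R(x)|=1, x<0.
x=-1.09: |R|=0.1537
R=1: x+8/39x²=0 ⇒ x=−39/8=-4.8750; min R=1−1/(4·8/39)=-0.2188>−1
Confirm numerically:
  x=-4.317: |R|=0.50587 <1
  x=-3.194: |R|=0.10136 <1
  x=-2.794: |R|=0.19268 <1
  x=-2.632: |R|=0.21099 <1
  x=-5.418: |R|=1.60348 >1
  x=-5.045: |R|=1.17593 >1
So |R|<1 on (-4.8750, 0).

z∈(-4.8750,0).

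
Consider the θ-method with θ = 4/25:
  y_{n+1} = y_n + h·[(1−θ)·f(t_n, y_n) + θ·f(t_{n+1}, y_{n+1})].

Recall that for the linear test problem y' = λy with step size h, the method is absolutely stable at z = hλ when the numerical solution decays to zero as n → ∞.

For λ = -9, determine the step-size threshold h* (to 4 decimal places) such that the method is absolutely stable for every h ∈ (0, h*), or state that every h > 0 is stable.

Set f=λy, z=hλ:
  y_{n+1} = y_n + z·[21/25·y_n + 4/25·y_{n+1}] ⇒ (1 − 4/25z)y_{n+1} = (1 + 21/25z)y_n
  R(z) = (1 + 21/25z)/(1 − 4/25z).

Boundary: |R(x)|=1, x<0.
x=-1.52: |R|=0.2227
R=−1: 1+21/25x = −1+4/25x ⇒ -17/25x=2 ⇒ x=2/(-17/25)=-2.9412
Confirm numerically:
  x=-2.122: |R|=0.58415 <1
  x=-1.875: |R|=0.44231 <1
  x=-1.405: |R|=0.14713 <1
  x=-3.074: |R|=1.06054 >1
  x=-2.992: |R|=1.02337 >1
Interval (-2.9412, 0).

(-2.9412,0); λ=-9 ⇒ h* = (50/17)/9 = 0.3268.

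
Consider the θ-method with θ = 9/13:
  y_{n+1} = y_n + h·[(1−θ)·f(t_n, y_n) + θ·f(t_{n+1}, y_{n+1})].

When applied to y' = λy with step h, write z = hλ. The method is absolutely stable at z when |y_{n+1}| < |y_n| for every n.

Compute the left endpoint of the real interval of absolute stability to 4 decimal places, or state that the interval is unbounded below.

(−∞, 0) — no finite endpoint.

With y'=λy (z=hλ):
  y_{n+1} = y_n + z·[4/13·y_n + 9/13·y_{n+1}] ⇒ (1 − 9/13z)y_{n+1} = (1 + 4/13z)y_n
  Hence R(z) = (1 + 4/13z)/(1 − 9/13z).

Boundary: |R(x)|=1, x<0.
x=-0.67: |R|=0.5423
x=-2: |R|=0.1613
x=-10: |R|=0.2621
x=-100: |R|=0.4239
θ=9/13≥1/2 ⇒ |1+4/13x|<|1−9/13x| ∀x<0 ⇒ unbounded interval.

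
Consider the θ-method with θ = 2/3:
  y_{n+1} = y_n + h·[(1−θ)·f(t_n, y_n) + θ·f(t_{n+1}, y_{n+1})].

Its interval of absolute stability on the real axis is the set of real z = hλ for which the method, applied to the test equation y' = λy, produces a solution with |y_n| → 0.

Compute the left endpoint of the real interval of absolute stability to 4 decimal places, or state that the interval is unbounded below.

unbounded; (−∞, 0).

On y'=λy, z=hλ:
  y_{n+1} = y_n + z·[1/3·y_n + 2/3·y_{n+1}] ⇒ (1 − 2/3z)y_{n+1} = (1 + 1/3z)y_n
  R(z) = (1 + 1/3z)/(1 − 2/3z).

Boundary: |R(x)|=1, x<0.
x=-0.62: |R|=0.5613
x=-2: |R|=0.1429
x=-10: |R|=0.3043
x=-100: |R|=0.4778
θ=2/3≥1/2 ⇒ |1+1/3x|<|1−2/3x| ∀x<0 ⇒ interval (−∞,0).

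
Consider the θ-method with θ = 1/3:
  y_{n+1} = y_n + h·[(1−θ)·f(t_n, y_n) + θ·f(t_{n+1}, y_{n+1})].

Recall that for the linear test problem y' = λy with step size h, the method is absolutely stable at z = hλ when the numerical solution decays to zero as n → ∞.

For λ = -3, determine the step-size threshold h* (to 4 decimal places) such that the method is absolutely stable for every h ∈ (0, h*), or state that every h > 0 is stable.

(-6.0000,0); λ=-3 ⇒ h* = (6)/3 = 2.0000.

Set f=λy, z=hλ:
  y_{n+1} = y_n + z·[2/3·y_n + 1/3·y_{n+1}] ⇒ (1 − 1/3z)y_{n+1} = (1 + 2/3z)y_n
  R(z) = (1 + 2/3z)/(1 − 1/3z).

Find x<0 with |R(x)|<1.
x=-1.33: |R|=0.0785
R=−1: 1+2/3x = −1+1/3x ⇒ -1/3x=2 ⇒ x=2/(-1/3)=-6.0000
Confirm numerically:
  x=-5.913: |R|=0.99024 <1
  x=-4.620: |R|=0.81890 <1
  x=-3.430: |R|=0.60031 <1
  x=-3.213: |R|=0.55142 <1
  x=-6.287: |R|=1.03090 >1
  x=-6.190: |R|=1.02067 >1
  x=-6.183: |R|=1.01993 >1
So |R|<1 on (-6.0000, 0).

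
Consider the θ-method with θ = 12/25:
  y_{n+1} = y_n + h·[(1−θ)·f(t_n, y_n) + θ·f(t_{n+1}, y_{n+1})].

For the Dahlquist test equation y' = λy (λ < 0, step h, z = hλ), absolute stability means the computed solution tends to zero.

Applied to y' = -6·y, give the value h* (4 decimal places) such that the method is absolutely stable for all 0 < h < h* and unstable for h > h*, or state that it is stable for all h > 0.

Set f=λy, z=hλ:
  y_{n+1} = y_n + z·[13/25·y_n + 12/25·y_{n+1}] ⇒ (1 − 12/25z)y_{n+1} = (1 + 13/25z)y_n
  ⇒ R(z) = (1 + 13/25z)/(1 − 12/25z).

Need |R(x)|<1, x<0.
x=-1.16: |R|=0.2549
R=−1: 1+13/25x = −1+12/25x ⇒ -1/25x=2 ⇒ x=2/(-1/25)=-50.0000
Confirm numerically:
  x=-40.852: |R|=0.98224 <1
  x=-39.257: |R|=0.97834 <1
  x=-28.846: |R|=0.94300 <1
  x=-50.498: |R|=1.00079 >1
  x=-50.157: |R|=1.00025 >1
  x=-50.155: |R|=1.00025 >1
Interval (-50.0000, 0).

(-50.0000,0); λ=-6 ⇒ h* = (50)/6 = 8.3333.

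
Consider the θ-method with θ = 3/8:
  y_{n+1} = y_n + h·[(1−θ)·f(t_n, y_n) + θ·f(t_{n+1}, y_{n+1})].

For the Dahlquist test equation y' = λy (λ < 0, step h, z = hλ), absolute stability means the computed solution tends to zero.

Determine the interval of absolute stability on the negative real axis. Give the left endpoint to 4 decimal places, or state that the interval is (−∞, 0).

(-8.0000, 0).

Test eqn y'=λy, z=hλ:
  y_{n+1} = y_n + z·[5/8·y_n + 3/8·y_{n+1}] ⇒ (1 − 3/8z)y_{n+1} = (1 + 5/8z)y_n
  ⇒ R(z) = (1 + 5/8z)/(1 − 3/8z).

Need |R(x)|<1, x<0.
x=-0.41: |R|=0.6446
R=−1: 1+5/8x = −1+3/8x ⇒ -1/4x=2 ⇒ x=2/(-1/4)=-8.0000
Confirm numerically:
  x=-7.284: |R|=0.95203 <1
  x=-6.928: |R|=0.92551 <1
  x=-4.557: |R|=0.68225 <1
  x=-8.467: |R|=1.02796 >1
  x=-8.407: |R|=1.02450 >1
  x=-8.078: |R|=1.00484 >1
Stable set (-8.0000, 0).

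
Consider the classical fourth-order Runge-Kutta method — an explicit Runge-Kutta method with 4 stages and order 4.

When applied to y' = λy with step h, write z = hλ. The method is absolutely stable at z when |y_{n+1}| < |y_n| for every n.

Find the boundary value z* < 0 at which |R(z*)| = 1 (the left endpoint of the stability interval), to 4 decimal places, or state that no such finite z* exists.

z* = -2.7853.

With y'=λy (z=hλ):
  order 4, 4-stage ⇒ R(z)=1+z+z^2/2+z^3/6+z^4/24
  (e.g. R(-1.69)=0.27347, |R|=0.27347)

Need |R(x)|<1, x<0.
x=-1.69: |R|=0.2735
|R(-2.82)|=1.0536 |R(-2.32)|=0.4971 |R(-1.36)|=0.2881
Bisect:
  x_lo=-3.6569 |R|=3.3303  x_hi=-0.1618 |R|=0.8507
  mid=-1.90931 |R|=0.30709 →hi
  mid=-2.78309 |R|=0.99668 →hi
  mid=-3.21997 |R|=1.87908 →lo
  mid=-3.00153 |R|=1.37806 →lo
  mid=-2.89231 |R|=1.17370 →lo
  mid=-2.83770 |R|=1.08193 →lo
  mid=-2.81039 |R|=1.03850 →lo
  ...
  [-2.78543,-2.78522] ⇒ x*=-2.7853
Stable set (-2.7853, 0).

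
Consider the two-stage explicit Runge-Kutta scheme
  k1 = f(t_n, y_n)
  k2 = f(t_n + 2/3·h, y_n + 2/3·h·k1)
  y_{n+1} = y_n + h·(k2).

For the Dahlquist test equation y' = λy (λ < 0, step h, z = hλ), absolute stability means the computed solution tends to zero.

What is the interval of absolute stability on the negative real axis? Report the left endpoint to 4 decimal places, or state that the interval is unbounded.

On y'=λy, z=hλ:
  k1=λy_n ⇒ h·k1=z·y_n;  k2=λ(1+2/3z)y_n ⇒ h·k2=z(1+2/3z)y_n
  y_{n+1}/y_n = 1 + z(1+2/3z) = 1 + z + 2/3z²
  so R(z) = 1 + z + 2/3z².

Solve |R(x)|<1 on ℝ⁻.
x=-1.72: |R|=1.2523
R=1: x+2/3x²=0 ⇒ x=−3/2=-1.5000; min R=1−1/(4·2/3)=0.6250>−1
Confirm numerically:
  x=-1.327: |R|=0.84695 <1
  x=-0.846: |R|=0.63114 <1
  x=-0.729: |R|=0.62529 <1
  x=-0.642: |R|=0.63278 <1
  x=-2.100: |R|=1.84000 >1
  x=-1.874: |R|=1.46725 >1
  x=-1.709: |R|=1.23812 >1
So |R|<1 on (-1.5000, 0).

z∈(-1.5000,0).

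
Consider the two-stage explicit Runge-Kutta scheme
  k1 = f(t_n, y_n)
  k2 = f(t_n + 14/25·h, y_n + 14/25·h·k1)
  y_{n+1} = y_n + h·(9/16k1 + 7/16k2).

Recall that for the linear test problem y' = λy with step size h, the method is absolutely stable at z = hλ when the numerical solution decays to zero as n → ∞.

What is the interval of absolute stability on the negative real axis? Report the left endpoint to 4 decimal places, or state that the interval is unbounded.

Set f=λy, z=hλ:
  k1=λy_n ⇒ h·k1=z·y_n;  k2=λ(1+14/25z)y_n ⇒ h·k2=z(1+14/25z)y_n
  y_{n+1}/y_n = 1 + 9/16z + 7/16z(1+14/25z) = 1 + z + 49/200z²
  ⇒ R(z) = 1 + z + 49/200z².

Boundary: |R(x)|=1, x<0.
x=-0.6: |R|=0.4882
R=1: x+49/200x²=0 ⇒ x=−200/49=-4.0816; min R=1−1/(4·49/200)=-0.0204>−1
Confirm numerically:
  x=-3.929: |R|=0.85308 <1
  x=-3.909: |R|=0.83467 <1
  x=-3.621: |R|=0.59135 <1
  x=-1.947: |R|=0.01825 <1
  x=-4.463: |R|=1.41700 >1
  x=-4.236: |R|=1.16021 >1
  x=-4.116: |R|=1.03466 >1
Stable set (-4.0816, 0).

z∈(-4.0816,0).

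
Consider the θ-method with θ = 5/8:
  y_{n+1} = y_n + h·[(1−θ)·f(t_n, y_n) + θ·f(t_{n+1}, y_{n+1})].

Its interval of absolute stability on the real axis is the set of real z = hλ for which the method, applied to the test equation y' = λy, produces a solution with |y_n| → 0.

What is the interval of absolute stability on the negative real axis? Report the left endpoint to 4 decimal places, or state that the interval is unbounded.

With y'=λy (z=hλ):
  y_{n+1} = y_n + z·[3/8·y_n + 5/8·y_{n+1}] ⇒ (1 − 5/8z)y_{n+1} = (1 + 3/8z)y_n
  ⇒ R(z) = (1 + 3/8z)/(1 − 5/8z).

Solve |R(x)|<1 on ℝ⁻.
x=-0.94: |R|=0.4079
x=-2: |R|=0.1111
x=-10: |R|=0.3793
x=-100: |R|=0.5748
θ=5/8≥1/2 ⇒ |1+3/8x|<|1−5/8x| ∀x<0 ⇒ unbounded interval.

unbounded; (−∞, 0).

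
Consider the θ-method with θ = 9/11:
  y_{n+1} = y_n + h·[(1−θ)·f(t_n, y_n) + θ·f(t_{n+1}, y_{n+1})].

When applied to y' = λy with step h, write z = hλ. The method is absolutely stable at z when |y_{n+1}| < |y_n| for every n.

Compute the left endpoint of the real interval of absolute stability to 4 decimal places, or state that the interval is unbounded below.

With y'=λy (z=hλ):
  y_{n+1} = y_n + z·[2/11·y_n + 9/11·y_{n+1}] ⇒ (1 − 9/11z)y_{n+1} = (1 + 2/11z)y_n
  ⇒ R(z) = (1 + 2/11z)/(1 − 9/11z).

Find x<0 with |R(x)|<1.
x=-0.89: |R|=0.4850
x=-2: |R|=0.2414
x=-10: |R|=0.0891
x=-100: |R|=0.2075
θ=9/11≥1/2 ⇒ |1+2/11x|<|1−9/11x| ∀x<0 ⇒ unbounded interval.

(−∞, 0) — no finite endpoint.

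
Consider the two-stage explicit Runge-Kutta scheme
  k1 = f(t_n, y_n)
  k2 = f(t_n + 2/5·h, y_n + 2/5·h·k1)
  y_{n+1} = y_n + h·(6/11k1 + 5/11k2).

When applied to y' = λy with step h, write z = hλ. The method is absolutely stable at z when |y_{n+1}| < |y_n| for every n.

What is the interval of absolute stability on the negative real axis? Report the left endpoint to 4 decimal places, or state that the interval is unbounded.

Set f=λy, z=hλ:
  k1=λy_n ⇒ h·k1=z·y_n;  k2=λ(1+2/5z)y_n ⇒ h·k2=z(1+2/5z)y_n
  y_{n+1}/y_n = 1 + 6/11z + 5/11z(1+2/5z) = 1 + z + 2/11z²
  R(z) = 1 + z + 2/11z².

Find x<0 with |R(x)|<1.
x=-0.55: |R|=0.5050
R=1: x+2/11x²=0 ⇒ x=−11/2=-5.5000; min R=1−1/(4·2/11)=-0.3750>−1
Confirm numerically:
  x=-4.611: |R|=0.25469 <1
  x=-4.016: |R|=0.08359 <1
  x=-2.242: |R|=0.32808 <1
  x=-5.994: |R|=1.53837 >1
  x=-5.736: |R|=1.24613 >1
  x=-5.554: |R|=1.05453 >1
Interval (-5.5000, 0).

(-5.5000, 0).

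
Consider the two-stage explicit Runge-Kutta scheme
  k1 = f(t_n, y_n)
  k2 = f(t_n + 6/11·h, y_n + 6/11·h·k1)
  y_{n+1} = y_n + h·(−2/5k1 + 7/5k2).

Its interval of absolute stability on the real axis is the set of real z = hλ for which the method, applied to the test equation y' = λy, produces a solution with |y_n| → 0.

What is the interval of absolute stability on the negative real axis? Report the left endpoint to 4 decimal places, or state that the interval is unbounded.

With y'=λy (z=hλ):
  k1=λy_n ⇒ h·k1=z·y_n;  k2=λ(1+6/11z)y_n ⇒ h·k2=z(1+6/11z)y_n
  y_{n+1}/y_n = 1 − 2/5z + 7/5z(1+6/11z) = 1 + z + 42/55z²
  R(z) = 1 + z + 42/55z².

Solve |R(x)|<1 on ℝ⁻.
x=-0.87: |R|=0.7080
R=1: x+42/55x²=0 ⇒ x=−55/42=-1.3095; min R=1−1/(4·42/55)=0.6726>−1
Confirm numerically:
  x=-1.112: |R|=0.83227 <1
  x=-1.026: |R|=0.77786 <1
  x=-0.958: |R|=0.74284 <1
  x=-0.770: |R|=0.68276 <1
  x=-1.744: |R|=1.57863 >1
  x=-1.660: |R|=1.44428 >1
So |R|<1 on (-1.3095, 0).

(-1.3095, 0).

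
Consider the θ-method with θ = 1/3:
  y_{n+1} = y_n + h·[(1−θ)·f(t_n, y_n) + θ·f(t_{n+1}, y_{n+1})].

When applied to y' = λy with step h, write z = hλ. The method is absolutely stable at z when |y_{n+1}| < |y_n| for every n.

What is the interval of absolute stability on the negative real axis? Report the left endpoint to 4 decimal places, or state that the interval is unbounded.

z∈(-6.0000,0).

Set f=λy, z=hλ:
  y_{n+1} = y_n + z·[2/3·y_n + 1/3·y_{n+1}] ⇒ (1 − 1/3z)y_{n+1} = (1 + 2/3z)y_n
  ⇒ R(z) = (1 + 2/3z)/(1 − 1/3z).

Need |R(x)|<1, x<0.
x=-1.65: |R|=0.0645
R=−1: 1+2/3x = −1+1/3x ⇒ -1/3x=2 ⇒ x=2/(-1/3)=-6.0000
Confirm numerically:
  x=-4.184: |R|=0.74722 <1
  x=-2.602: |R|=0.39343 <1
  x=-2.485: |R|=0.35916 <1
  x=-6.435: |R|=1.04610 >1
  x=-6.084: |R|=1.00925 >1
Stable set (-6.0000, 0).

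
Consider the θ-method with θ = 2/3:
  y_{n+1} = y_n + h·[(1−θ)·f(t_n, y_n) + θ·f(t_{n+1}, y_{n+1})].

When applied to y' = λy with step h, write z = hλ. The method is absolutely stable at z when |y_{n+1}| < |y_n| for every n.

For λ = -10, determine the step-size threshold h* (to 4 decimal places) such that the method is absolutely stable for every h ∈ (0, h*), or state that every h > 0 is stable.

On y'=λy, z=hλ:
  y_{n+1} = y_n + z·[1/3·y_n + 2/3·y_{n+1}] ⇒ (1 − 2/3z)y_{n+1} = (1 + 1/3z)y_n
  Hence R(z) = (1 + 1/3z)/(1 − 2/3z).

Solve |R(x)|<1 on ℝ⁻.
x=-1.42: |R|=0.2705
x=-2: |R|=0.1429
x=-10: |R|=0.3043
x=-100: |R|=0.4778
θ=2/3≥1/2 ⇒ |1+1/3x|<|1−2/3x| ∀x<0 ⇒ unbounded interval.

interval (−∞, 0). Any h>0 works for λ=-10.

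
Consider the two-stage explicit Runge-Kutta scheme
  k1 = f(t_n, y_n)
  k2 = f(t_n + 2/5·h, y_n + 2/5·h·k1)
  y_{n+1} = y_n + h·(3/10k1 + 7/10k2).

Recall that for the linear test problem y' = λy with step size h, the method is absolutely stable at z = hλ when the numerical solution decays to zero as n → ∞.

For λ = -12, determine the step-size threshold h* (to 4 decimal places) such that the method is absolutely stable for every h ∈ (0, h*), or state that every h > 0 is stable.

(-3.5714,0); λ=-12 ⇒ h* = (25/7)/12 = 0.2976.

Set f=λy, z=hλ:
  k1=λy_n ⇒ h·k1=z·y_n;  k2=λ(1+2/5z)y_n ⇒ h·k2=z(1+2/5z)y_n
  y_{n+1}/y_n = 1 + 3/10z + 7/10z(1+2/5z) = 1 + z + 7/25z²
  Hence R(z) = 1 + z + 7/25z².

Boundary: |R(x)|=1, x<0.
x=-0.63: |R|=0.4811
R=1: x+7/25x²=0 ⇒ x=−25/7=-3.5714; min R=1−1/(4·7/25)=0.1071>−1
Confirm numerically:
  x=-2.522: |R|=0.25894 <1
  x=-1.977: |R|=0.11739 <1
  x=-1.712: |R|=0.10866 <1
  x=-4.128: |R|=1.64331 >1
  x=-3.933: |R|=1.39818 >1
  x=-3.729: |R|=1.16452 >1
Stable set (-3.5714, 0).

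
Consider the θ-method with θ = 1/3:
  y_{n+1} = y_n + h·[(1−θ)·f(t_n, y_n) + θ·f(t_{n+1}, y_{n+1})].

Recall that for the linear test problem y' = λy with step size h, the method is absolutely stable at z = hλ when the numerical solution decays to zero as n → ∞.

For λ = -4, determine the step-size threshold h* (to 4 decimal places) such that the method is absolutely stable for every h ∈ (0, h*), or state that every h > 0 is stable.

With y'=λy (z=hλ):
  y_{n+1} = y_n + z·[2/3·y_n + 1/3·y_{n+1}] ⇒ (1 − 1/3z)y_{n+1} = (1 + 2/3z)y_n
  so R(z) = (1 + 2/3z)/(1 − 1/3z).

Solve |R(x)|<1 on ℝ⁻.
x=-1.7: |R|=0.0851
R=−1: 1+2/3x = −1+1/3x ⇒ -1/3x=2 ⇒ x=2/(-1/3)=-6.0000
Confirm numerically:
  x=-5.478: |R|=0.93843 <1
  x=-5.172: |R|=0.89868 <1
  x=-4.708: |R|=0.83238 <1
  x=-6.503: |R|=1.05293 >1
  x=-6.423: |R|=1.04489 >1
  x=-6.157: |R|=1.01715 >1
Stable set (-6.0000, 0).

(-6.0000,0); λ=-4 ⇒ h* = (6)/4 = 1.5000.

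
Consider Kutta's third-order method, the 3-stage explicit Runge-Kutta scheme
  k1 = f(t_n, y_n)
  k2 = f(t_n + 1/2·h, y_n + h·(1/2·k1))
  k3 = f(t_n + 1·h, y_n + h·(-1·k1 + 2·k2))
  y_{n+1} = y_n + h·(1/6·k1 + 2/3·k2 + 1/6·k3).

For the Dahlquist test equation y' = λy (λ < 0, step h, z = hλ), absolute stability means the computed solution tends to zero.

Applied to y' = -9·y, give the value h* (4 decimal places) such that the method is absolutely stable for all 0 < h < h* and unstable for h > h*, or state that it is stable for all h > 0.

(-2.5127,0); λ=-9 ⇒ h* = 0.2792.

Test eqn y'=λy, z=hλ:
  order 3, 3-stage ⇒ R(z)=1+z+z^2/2+z^3/6
  (e.g. R(-0.94)=0.36337, |R|=0.36337)

Boundary: |R(x)|=1, x<0.
x=-0.94: |R|=0.3634
|R(-2.55)|=1.0623 |R(-1.6)|=0.0027 |R(-1.34)|=0.1568
Bisect:
  x_lo=-2.9898 |R|=1.9745  x_hi=-0.2936 |R|=0.7453
  mid=-1.64168 |R|=0.03155 →hi
  mid=-2.31573 |R|=0.70415 →hi
  mid=-2.65275 |R|=1.24548 →lo
  mid=-2.48424 |R|=0.95374 →hi
  mid=-2.56850 |R|=1.09405 →lo
  mid=-2.52637 |R|=1.02254 →lo
  mid=-2.50531 |R|=0.98781 →hi
  mid=-2.51584 |R|=1.00509 →lo
  mid=-2.51057 |R|=0.99643 →hi
  mid=-2.51320 |R|=1.00075 →lo
  ...
  [-2.51288,-2.51271] ⇒ x*=-2.5127
Interval (-2.5127, 0).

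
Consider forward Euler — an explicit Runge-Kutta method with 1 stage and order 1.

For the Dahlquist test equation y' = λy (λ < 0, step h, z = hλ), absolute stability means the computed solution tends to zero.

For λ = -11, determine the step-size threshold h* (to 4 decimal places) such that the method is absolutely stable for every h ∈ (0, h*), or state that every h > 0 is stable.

Test eqn y'=λy, z=hλ:
  order 1, 1-stage ⇒ R(z)=1+z
  (e.g. R(-1.78)=-0.78000, |R|=0.78000)

Need |R(x)|<1, x<0.
x=-1.78: |R|=0.7800
|R(-1.32)|=0.3200 |R(-0.76)|=0.2400 |R(-0.67)|=0.3300
Bisect:
  x_lo=-2.6662 |R|=1.6662  x_hi=-0.2173 |R|=0.7827
  mid=-1.44177 |R|=0.44177 →hi
  mid=-2.05401 |R|=1.05401 →lo
  mid=-1.74789 |R|=0.74789 →hi
  mid=-1.90095 |R|=0.90095 →hi
  mid=-1.97748 |R|=0.97748 →hi
  mid=-2.01574 |R|=1.01574 →lo
  mid=-1.99661 |R|=0.99661 →hi
  mid=-2.00617 |R|=1.00617 →lo
  mid=-2.00139 |R|=1.00139 →lo
  ...
  [-2.00005,-1.99990] ⇒ x*=-2.0000
So |R|<1 on (-2.0000, 0).

(-2.0000,0); λ=-11 ⇒ h* = 0.1818.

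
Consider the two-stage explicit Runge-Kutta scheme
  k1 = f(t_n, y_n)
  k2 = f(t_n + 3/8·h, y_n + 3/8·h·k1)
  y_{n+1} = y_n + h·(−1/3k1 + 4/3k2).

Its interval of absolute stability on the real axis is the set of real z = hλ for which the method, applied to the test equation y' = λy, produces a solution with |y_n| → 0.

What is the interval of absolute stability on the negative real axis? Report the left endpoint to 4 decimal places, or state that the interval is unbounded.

z∈(-2.0000,0).

On y'=λy, z=hλ:
  k1=λy_n ⇒ h·k1=z·y_n;  k2=λ(1+3/8z)y_n ⇒ h·k2=z(1+3/8z)y_n
  y_{n+1}/y_n = 1 − 1/3z + 4/3z(1+3/8z) = 1 + z + 1/2z²
  Hence R(z) = 1 + z + 1/2z².

Boundary: |R(x)|=1, x<0.
x=-1.1: |R|=0.5050
R=1: x+1/2x²=0 ⇒ x=−2=-2.0000; min R=1−1/(4·1/2)=0.5000>−1
Confirm numerically:
  x=-1.416: |R|=0.58653 <1
  x=-1.317: |R|=0.55024 <1
  x=-1.212: |R|=0.52247 <1
  x=-2.501: |R|=1.62650 >1
  x=-2.226: |R|=1.25154 >1
  x=-2.187: |R|=1.20448 >1
So |R|<1 on (-2.0000, 0).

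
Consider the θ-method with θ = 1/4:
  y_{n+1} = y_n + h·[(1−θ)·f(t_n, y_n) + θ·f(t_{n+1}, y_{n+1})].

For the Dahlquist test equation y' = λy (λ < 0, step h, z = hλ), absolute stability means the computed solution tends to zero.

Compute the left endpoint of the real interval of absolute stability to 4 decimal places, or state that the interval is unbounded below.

With y'=λy (z=hλ):
  y_{n+1} = y_n + z·[3/4·y_n + 1/4·y_{n+1}] ⇒ (1 − 1/4z)y_{n+1} = (1 + 3/4z)y_n
  R(z) = (1 + 3/4z)/(1 − 1/4z).

Need |R(x)|<1, x<0.
x=-1.4: |R|=0.0370
R=−1: 1+3/4x = −1+1/4x ⇒ -1/2x=2 ⇒ x=2/(-1/2)=-4.0000
Confirm numerically:
  x=-3.952: |R|=0.98793 <1
  x=-3.557: |R|=0.88276 <1
  x=-3.045: |R|=0.72889 <1
  x=-2.157: |R|=0.40133 <1
  x=-4.214: |R|=1.05211 >1
  x=-4.199: |R|=1.04854 >1
So |R|<1 on (-4.0000, 0).

z* = -4.0000.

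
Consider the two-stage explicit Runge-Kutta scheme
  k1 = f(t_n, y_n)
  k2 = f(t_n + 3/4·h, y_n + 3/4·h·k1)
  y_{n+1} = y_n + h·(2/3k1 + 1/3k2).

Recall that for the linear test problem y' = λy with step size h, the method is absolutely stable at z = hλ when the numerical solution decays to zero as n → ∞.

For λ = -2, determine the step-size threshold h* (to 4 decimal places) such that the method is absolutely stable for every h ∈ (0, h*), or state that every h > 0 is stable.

(-4.0000,0); λ=-2 ⇒ h* = (4)/2 = 2.0000.

On y'=λy, z=hλ:
  k1=λy_n ⇒ h·k1=z·y_n;  k2=λ(1+3/4z)y_n ⇒ h·k2=z(1+3/4z)y_n
  y_{n+1}/y_n = 1 + 2/3z + 1/3z(1+3/4z) = 1 + z + 1/4z²
  ⇒ R(z) = 1 + z + 1/4z².

Need |R(x)|<1, x<0.
x=-0.6: |R|=0.4900
R=1: x+1/4x²=0 ⇒ x=−4=-4.0000; min R=1−1/(4·1/4)=0.0000>−1
Confirm numerically:
  x=-3.348: |R|=0.45428 <1
  x=-2.928: |R|=0.21530 <1
  x=-1.664: |R|=0.02822 <1
  x=-4.133: |R|=1.13742 >1
  x=-4.027: |R|=1.02718 >1
So |R|<1 on (-4.0000, 0).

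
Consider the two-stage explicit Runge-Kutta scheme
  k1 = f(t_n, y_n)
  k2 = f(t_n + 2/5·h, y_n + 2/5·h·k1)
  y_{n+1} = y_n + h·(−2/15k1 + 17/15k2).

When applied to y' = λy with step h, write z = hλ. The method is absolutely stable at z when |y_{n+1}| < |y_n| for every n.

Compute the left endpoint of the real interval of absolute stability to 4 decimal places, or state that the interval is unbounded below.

left endpoint -2.2059.

On y'=λy, z=hλ:
  k1=λy_n ⇒ h·k1=z·y_n;  k2=λ(1+2/5z)y_n ⇒ h·k2=z(1+2/5z)y_n
  y_{n+1}/y_n = 1 − 2/15z + 17/15z(1+2/5z) = 1 + z + 34/75z²
  ⇒ R(z) = 1 + z + 34/75z².

Need |R(x)|<1, x<0.
x=-1.67: |R|=0.5943
R=1: x+34/75x²=0 ⇒ x=−75/34=-2.2059; min R=1−1/(4·34/75)=0.4485>−1
Confirm numerically:
  x=-1.972: |R|=0.79092 <1
  x=-1.805: |R|=0.67197 <1
  x=-1.554: |R|=0.54076 <1
  x=-1.235: |R|=0.45644 <1
  x=-2.666: |R|=1.55609 >1
  x=-2.607: |R|=1.47406 >1
Stable set (-2.2059, 0).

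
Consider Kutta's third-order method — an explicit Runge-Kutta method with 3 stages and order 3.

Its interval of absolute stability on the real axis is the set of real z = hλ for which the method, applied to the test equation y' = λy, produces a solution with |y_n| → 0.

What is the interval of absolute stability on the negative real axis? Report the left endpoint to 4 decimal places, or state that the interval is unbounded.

(-2.5127, 0).

On y'=λy, z=hλ:
  order 3, 3-stage ⇒ R(z)=1+z+z^2/2+z^3/6
  (e.g. R(-0.44)=0.64260, |R|=0.64260)

Boundary: |R(x)|=1, x<0.
x=-0.44: |R|=0.6426
|R(-2.43)|=0.8690 |R(-2.15)|=0.4951 |R(-1.76)|=0.1198
Bisect:
  x_lo=-3.3217 |R|=2.9132  x_hi=-0.1814 |R|=0.8341
  mid=-1.75153 |R|=0.11318 →hi
  mid=-2.53661 |R|=1.03967 →lo
  mid=-2.14407 |R|=0.48828 →hi
  mid=-2.34034 |R|=0.73816 →hi
  mid=-2.43847 |R|=0.88199 →hi
  mid=-2.48754 |R|=0.95904 →hi
  mid=-2.51207 |R|=0.99890 →hi
  mid=-2.52434 |R|=1.01917 →lo
  mid=-2.51821 |R|=1.00900 →lo
  mid=-2.51514 |R|=1.00394 →lo
  ...
  [-2.51284,-2.51265] ⇒ x*=-2.5127
So |R|<1 on (-2.5127, 0).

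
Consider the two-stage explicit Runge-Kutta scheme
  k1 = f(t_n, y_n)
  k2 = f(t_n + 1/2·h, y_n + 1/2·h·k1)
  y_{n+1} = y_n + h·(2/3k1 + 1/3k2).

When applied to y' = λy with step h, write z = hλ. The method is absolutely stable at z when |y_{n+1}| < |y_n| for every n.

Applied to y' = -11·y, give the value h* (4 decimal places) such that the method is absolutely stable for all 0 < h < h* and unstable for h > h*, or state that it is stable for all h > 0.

Set f=λy, z=hλ:
  k1=λy_n ⇒ h·k1=z·y_n;  k2=λ(1+1/2z)y_n ⇒ h·k2=z(1+1/2z)y_n
  y_{n+1}/y_n = 1 + 2/3z + 1/3z(1+1/2z) = 1 + z + 1/6z²
  Hence R(z) = 1 + z + 1/6z².

Need |R(x)|<1, x<0.
x=-1.12: |R|=0.0891
R=1: x+1/6x²=0 ⇒ x=−6=-6.0000; min R=1−1/(4·1/6)=-0.5000>−1
Confirm numerically:
  x=-4.823: |R|=0.05389 <1
  x=-3.869: |R|=0.37414 <1
  x=-3.244: |R|=0.49008 <1
  x=-2.405: |R|=0.44100 <1
  x=-6.598: |R|=1.65760 >1
  x=-6.405: |R|=1.43234 >1
Interval (-6.0000, 0).

(-6.0000,0); λ=-11 ⇒ h* = (6)/11 = 0.5455.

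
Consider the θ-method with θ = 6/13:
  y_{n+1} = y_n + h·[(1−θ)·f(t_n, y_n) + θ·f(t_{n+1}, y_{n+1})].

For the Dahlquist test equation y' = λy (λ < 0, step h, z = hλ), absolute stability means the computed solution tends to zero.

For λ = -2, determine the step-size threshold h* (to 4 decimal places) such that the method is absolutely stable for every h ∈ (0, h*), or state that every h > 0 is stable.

With y'=λy (z=hλ):
  y_{n+1} = y_n + z·[7/13·y_n + 6/13·y_{n+1}] ⇒ (1 − 6/13z)y_{n+1} = (1 + 7/13z)y_n
  Hence R(z) = (1 + 7/13z)/(1 − 6/13z).

Need |R(x)|<1, x<0.
x=-1.42: |R|=0.1422
R=−1: 1+7/13x = −1+6/13x ⇒ -1/13x=2 ⇒ x=2/(-1/13)=-26.0000
Confirm numerically:
  x=-23.077: |R|=0.98070 <1
  x=-18.139: |R|=0.93548 <1
  x=-15.086: |R|=0.89457 <1
  x=-26.214: |R|=1.00126 >1
  x=-26.132: |R|=1.00078 >1
So |R|<1 on (-26.0000, 0).

(-26.0000,0); λ=-2 ⇒ h* = (26)/2 = 13.0000.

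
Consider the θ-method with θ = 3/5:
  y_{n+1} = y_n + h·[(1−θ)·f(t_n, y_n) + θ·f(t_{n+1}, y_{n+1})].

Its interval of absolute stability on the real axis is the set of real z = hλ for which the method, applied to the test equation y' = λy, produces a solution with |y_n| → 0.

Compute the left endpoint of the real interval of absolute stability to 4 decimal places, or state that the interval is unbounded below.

unbounded; (−∞, 0).

Set f=λy, z=hλ:
  y_{n+1} = y_n + z·[2/5·y_n + 3/5·y_{n+1}] ⇒ (1 − 3/5z)y_{n+1} = (1 + 2/5z)y_n
  so R(z) = (1 + 2/5z)/(1 − 3/5z).

Find x<0 with |R(x)|<1.
x=-0.98: |R|=0.3829
x=-2: |R|=0.0909
x=-10: |R|=0.4286
x=-100: |R|=0.6393
θ=3/5≥1/2 ⇒ |1+2/5x|<|1−3/5x| ∀x<0 ⇒ unbounded interval.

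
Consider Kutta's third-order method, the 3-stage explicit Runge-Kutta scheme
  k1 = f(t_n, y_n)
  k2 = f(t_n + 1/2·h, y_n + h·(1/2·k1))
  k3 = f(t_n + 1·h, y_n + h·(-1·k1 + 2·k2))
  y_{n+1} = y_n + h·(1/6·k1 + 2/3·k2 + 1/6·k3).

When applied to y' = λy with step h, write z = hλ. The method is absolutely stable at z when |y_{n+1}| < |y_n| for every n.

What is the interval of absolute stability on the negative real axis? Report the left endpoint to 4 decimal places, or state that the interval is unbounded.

(-2.5127, 0).

With y'=λy (z=hλ):
  order 3, 3-stage ⇒ R(z)=1+z+z^2/2+z^3/6
  (e.g. R(-1.74)=-0.10420, |R|=0.10420)

Need |R(x)|<1, x<0.
x=-1.74: |R|=0.1042
|R(-2.73)|=1.3946 |R(-1.77)|=0.1278 |R(-0.87)|=0.3987
Bisect:
  x_lo=-3.4033 |R|=3.1819  x_hi=-0.0739 |R|=0.9288
  mid=-1.73861 |R|=0.10313 →hi
  mid=-2.57097 |R|=1.09833 →lo
  mid=-2.15479 |R|=0.50072 →hi
  mid=-2.36288 |R|=0.77002 →hi
  mid=-2.46693 |R|=0.92624 →hi
  mid=-2.51895 |R|=1.01023 →lo
  mid=-2.49294 |R|=0.96773 →hi
  mid=-2.50594 |R|=0.98885 →hi
  ...
  [-2.51285,-2.51265] ⇒ x*=-2.5127
Interval (-2.5127, 0).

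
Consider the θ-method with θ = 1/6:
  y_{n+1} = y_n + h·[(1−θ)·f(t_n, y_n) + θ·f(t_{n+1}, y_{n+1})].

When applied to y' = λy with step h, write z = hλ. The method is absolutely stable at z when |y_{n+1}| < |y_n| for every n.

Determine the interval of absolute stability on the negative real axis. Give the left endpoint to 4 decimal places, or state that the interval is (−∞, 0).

Test eqn y'=λy, z=hλ:
  y_{n+1} = y_n + z·[5/6·y_n + 1/6·y_{n+1}] ⇒ (1 − 1/6z)y_{n+1} = (1 + 5/6z)y_n
  ⇒ R(z) = (1 + 5/6z)/(1 − 1/6z).

Boundary: |R(x)|=1, x<0.
x=-1.32: |R|=0.0820
R=−1: 1+5/6x = −1+1/6x ⇒ -2/3x=2 ⇒ x=2/(-2/3)=-3.0000
Confirm numerically:
  x=-2.407: |R|=0.71785 <1
  x=-2.149: |R|=0.58228 <1
  x=-2.076: |R|=0.54235 <1
  x=-1.248: |R|=0.03311 <1
  x=-3.313: |R|=1.13444 >1
  x=-3.275: |R|=1.11860 >1
Interval (-3.0000, 0).

z∈(-3.0000,0).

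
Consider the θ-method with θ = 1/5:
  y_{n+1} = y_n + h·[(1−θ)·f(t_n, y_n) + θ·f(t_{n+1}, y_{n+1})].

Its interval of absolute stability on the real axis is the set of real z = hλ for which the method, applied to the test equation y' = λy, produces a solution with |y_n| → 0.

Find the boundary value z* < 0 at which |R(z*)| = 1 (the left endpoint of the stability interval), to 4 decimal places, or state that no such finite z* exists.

Set f=λy, z=hλ:
  y_{n+1} = y_n + z·[4/5·y_n + 1/5·y_{n+1}] ⇒ (1 − 1/5z)y_{n+1} = (1 + 4/5z)y_n
  so R(z) = (1 + 4/5z)/(1 − 1/5z).

Boundary: |R(x)|=1, x<0.
x=-0.45: |R|=0.5872
R=−1: 1+4/5x = −1+1/5x ⇒ -3/5x=2 ⇒ x=2/(-3/5)=-3.3333
Confirm numerically:
  x=-2.374: |R|=0.60971 <1
  x=-2.168: |R|=0.51228 <1
  x=-2.051: |R|=0.45440 <1
  x=-1.546: |R|=0.18087 <1
  x=-3.469: |R|=1.04806 >1
  x=-3.434: |R|=1.03581 >1
Interval (-3.3333, 0).

z* = -3.3333.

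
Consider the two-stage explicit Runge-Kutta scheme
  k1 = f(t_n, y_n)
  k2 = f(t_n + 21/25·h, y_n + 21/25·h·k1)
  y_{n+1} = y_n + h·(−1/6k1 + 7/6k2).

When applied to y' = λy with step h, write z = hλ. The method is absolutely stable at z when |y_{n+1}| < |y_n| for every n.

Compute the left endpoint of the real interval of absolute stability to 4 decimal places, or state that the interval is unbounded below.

Test eqn y'=λy, z=hλ:
  k1=λy_n ⇒ h·k1=z·y_n;  k2=λ(1+21/25z)y_n ⇒ h·k2=z(1+21/25z)y_n
  y_{n+1}/y_n = 1 − 1/6z + 7/6z(1+21/25z) = 1 + z + 49/50z²
  ⇒ R(z) = 1 + z + 49/50z².

Need |R(x)|<1, x<0.
x=-1.12: |R|=1.1093
R=1: x+49/50x²=0 ⇒ x=−50/49=-1.0204; min R=1−1/(4·49/50)=0.7449>−1
Confirm numerically:
  x=-0.642: |R|=0.76192 <1
  x=-0.526: |R|=0.74514 <1
  x=-0.506: |R|=0.74492 <1
  x=-0.487: |R|=0.74543 <1
  x=-1.479: |R|=1.66469 >1
  x=-1.144: |R|=1.13856 >1
  x=-1.127: |R|=1.11773 >1
So |R|<1 on (-1.0204, 0).

left endpoint -1.0204.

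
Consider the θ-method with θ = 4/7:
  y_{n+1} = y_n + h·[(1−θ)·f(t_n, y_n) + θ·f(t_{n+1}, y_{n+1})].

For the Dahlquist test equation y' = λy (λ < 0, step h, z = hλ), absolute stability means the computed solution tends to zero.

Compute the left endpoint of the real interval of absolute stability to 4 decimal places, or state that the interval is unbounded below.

unbounded; (−∞, 0).

With y'=λy (z=hλ):
  y_{n+1} = y_n + z·[3/7·y_n + 4/7·y_{n+1}] ⇒ (1 − 4/7z)y_{n+1} = (1 + 3/7z)y_n
  so R(z) = (1 + 3/7z)/(1 − 4/7z).

Boundary: |R(x)|=1, x<0.
x=-0.93: |R|=0.3927
x=-2: |R|=0.0667
x=-10: |R|=0.4894
x=-100: |R|=0.7199
θ=4/7≥1/2 ⇒ |1+3/7x|<|1−4/7x| ∀x<0 ⇒ stable on all of ℝ⁻.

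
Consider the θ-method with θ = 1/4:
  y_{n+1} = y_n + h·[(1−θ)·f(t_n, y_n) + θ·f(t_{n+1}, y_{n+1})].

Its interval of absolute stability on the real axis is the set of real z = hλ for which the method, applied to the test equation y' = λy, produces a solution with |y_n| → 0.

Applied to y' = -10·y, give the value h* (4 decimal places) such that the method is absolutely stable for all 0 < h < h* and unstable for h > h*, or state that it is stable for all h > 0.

(-4.0000,0); λ=-10 ⇒ h* = (4)/10 = 0.4000.

With y'=λy (z=hλ):
  y_{n+1} = y_n + z·[3/4·y_n + 1/4·y_{n+1}] ⇒ (1 − 1/4z)y_{n+1} = (1 + 3/4z)y_n
  Hence R(z) = (1 + 3/4z)/(1 − 1/4z).

Boundary: |R(x)|=1, x<0.
x=-1.34: |R|=0.0037
R=−1: 1+3/4x = −1+1/4x ⇒ -1/2x=2 ⇒ x=2/(-1/2)=-4.0000
Confirm numerically:
  x=-3.605: |R|=0.89612 <1
  x=-3.210: |R|=0.78086 <1
  x=-3.196: |R|=0.77654 <1
  x=-2.202: |R|=0.42019 <1
  x=-4.438: |R|=1.10382 >1
  x=-4.063: |R|=1.01563 >1
Stable set (-4.0000, 0).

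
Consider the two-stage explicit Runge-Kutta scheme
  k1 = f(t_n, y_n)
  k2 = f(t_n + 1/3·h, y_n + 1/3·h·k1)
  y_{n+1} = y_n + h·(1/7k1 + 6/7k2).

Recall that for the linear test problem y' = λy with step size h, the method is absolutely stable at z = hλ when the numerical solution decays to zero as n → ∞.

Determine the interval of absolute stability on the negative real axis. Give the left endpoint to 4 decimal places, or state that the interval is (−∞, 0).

z∈(-3.5000,0).

Test eqn y'=λy, z=hλ:
  k1=λy_n ⇒ h·k1=z·y_n;  k2=λ(1+1/3z)y_n ⇒ h·k2=z(1+1/3z)y_n
  y_{n+1}/y_n = 1 + 1/7z + 6/7z(1+1/3z) = 1 + z + 2/7z²
  ⇒ R(z) = 1 + z + 2/7z².

Need |R(x)|<1, x<0.
x=-1.49: |R|=0.1443
R=1: x+2/7x²=0 ⇒ x=−7/2=-3.5000; min R=1−1/(4·2/7)=0.1250>−1
Confirm numerically:
  x=-3.420: |R|=0.92183 <1
  x=-2.553: |R|=0.30923 <1
  x=-2.116: |R|=0.16327 <1
  x=-2.084: |R|=0.15687 <1
  x=-3.967: |R|=1.52931 >1
  x=-3.783: |R|=1.30588 >1
  x=-3.568: |R|=1.06932 >1
Interval (-3.5000, 0).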